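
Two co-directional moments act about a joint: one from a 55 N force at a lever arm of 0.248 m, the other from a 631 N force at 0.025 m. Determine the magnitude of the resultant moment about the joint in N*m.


M = F1 * d1 + F2 * d2
M = 55 * 0.248 + 631 * 0.025
M = 13.6400 + 15.7750
M = 29.4150


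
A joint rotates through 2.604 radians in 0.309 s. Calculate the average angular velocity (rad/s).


omega = delta_theta / delta_t
omega = 2.604 / 0.309
omega = 8.4272


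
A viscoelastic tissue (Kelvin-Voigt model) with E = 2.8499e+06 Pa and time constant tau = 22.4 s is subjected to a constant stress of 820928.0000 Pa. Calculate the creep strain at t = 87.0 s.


epsilon(t) = (sigma/E) * (1 - exp(-t/tau))
sigma/E = 820928.0000 / 2.8499e+06 = 0.2881
exp(-t/tau) = exp(-87.0 / 22.4) = 0.0206
epsilon = 0.2881 * (1 - 0.0206)
epsilon = 0.2821


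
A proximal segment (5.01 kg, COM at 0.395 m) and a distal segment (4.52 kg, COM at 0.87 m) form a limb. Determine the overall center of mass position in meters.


COM = (m1*x1 + m2*x2) / (m1 + m2)
COM = (5.01*0.395 + 4.52*0.87) / (5.01 + 4.52)
Numerator = 5.9113
Denominator = 9.5300
COM = 0.6203


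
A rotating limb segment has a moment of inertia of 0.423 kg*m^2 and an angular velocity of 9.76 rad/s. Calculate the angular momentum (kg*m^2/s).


L = I * omega
L = 0.423 * 9.76
L = 4.1285


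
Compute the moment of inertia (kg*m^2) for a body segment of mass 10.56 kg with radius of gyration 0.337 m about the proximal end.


I = m * k^2
I = 10.56 * 0.337^2
k^2 = 0.1136
I = 1.1993


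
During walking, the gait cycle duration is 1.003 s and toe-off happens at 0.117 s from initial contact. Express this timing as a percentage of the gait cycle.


pct = (event_time / cycle_time) * 100
pct = (0.117 / 1.003) * 100
ratio = 0.1167
pct = 11.6650


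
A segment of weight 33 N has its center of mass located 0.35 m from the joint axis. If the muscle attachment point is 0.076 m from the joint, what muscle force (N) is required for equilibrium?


F_muscle = W * d_load / d_muscle
F_muscle = 33 * 0.35 / 0.076
Numerator = 11.5500
F_muscle = 151.9737


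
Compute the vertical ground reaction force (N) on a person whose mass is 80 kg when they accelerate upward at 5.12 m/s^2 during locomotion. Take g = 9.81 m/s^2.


GRF = m * (g + a)
GRF = 80 * (9.81 + 5.12)
GRF = 80 * 14.9300
GRF = 1194.4000


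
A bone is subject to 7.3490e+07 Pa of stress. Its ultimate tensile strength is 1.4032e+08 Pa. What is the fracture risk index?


FRI = applied / ultimate
FRI = 7.3490e+07 / 1.4032e+08
FRI = 0.5237


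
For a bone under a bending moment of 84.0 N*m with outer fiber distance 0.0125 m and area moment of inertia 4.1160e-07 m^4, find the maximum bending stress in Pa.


sigma = M * c / I
sigma = 84.0 * 0.0125 / 4.1160e-07
M * c = 1.0500
sigma = 2.5510e+06


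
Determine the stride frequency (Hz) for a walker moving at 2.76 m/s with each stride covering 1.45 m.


f = v / stride_length
f = 2.76 / 1.45
f = 1.9034


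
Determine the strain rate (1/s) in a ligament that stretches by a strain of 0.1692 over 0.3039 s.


strain_rate = delta_strain / delta_t
strain_rate = 0.1692 / 0.3039
strain_rate = 0.5568


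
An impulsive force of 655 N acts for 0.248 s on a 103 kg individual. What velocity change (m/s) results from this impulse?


J = F * dt = 655 * 0.248 = 162.4400 N*s
delta_v = J / m
delta_v = 162.4400 / 103
delta_v = 1.5771


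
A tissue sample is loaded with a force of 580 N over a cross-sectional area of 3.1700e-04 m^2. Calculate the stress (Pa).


stress = F / A
stress = 580 / 3.1700e-04
stress = 1.8297e+06


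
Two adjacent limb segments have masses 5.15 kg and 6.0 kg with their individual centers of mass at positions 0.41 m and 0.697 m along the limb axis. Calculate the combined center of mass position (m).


COM = (m1*x1 + m2*x2) / (m1 + m2)
COM = (5.15*0.41 + 6.0*0.697) / (5.15 + 6.0)
Numerator = 6.2935
Denominator = 11.1500
COM = 0.5644


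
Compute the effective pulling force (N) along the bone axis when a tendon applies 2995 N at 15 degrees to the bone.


F_eff = F_tendon * cos(theta)
theta = 15 deg = 0.2618 rad
cos(theta) = 0.9659
F_eff = 2995 * 0.9659
F_eff = 2892.9478


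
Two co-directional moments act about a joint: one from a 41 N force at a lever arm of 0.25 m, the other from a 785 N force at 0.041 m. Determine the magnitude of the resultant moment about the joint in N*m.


M = F1 * d1 + F2 * d2
M = 41 * 0.25 + 785 * 0.041
M = 10.2500 + 32.1850
M = 42.4350


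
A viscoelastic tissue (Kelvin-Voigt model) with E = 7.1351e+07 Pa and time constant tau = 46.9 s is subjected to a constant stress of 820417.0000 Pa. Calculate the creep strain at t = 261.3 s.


epsilon(t) = (sigma/E) * (1 - exp(-t/tau))
sigma/E = 820417.0000 / 7.1351e+07 = 0.0115
exp(-t/tau) = exp(-261.3 / 46.9) = 0.0038
epsilon = 0.0115 * (1 - 0.0038)
epsilon = 0.0115


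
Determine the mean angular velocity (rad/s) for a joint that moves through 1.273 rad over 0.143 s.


omega = delta_theta / delta_t
omega = 1.273 / 0.143
omega = 8.9021


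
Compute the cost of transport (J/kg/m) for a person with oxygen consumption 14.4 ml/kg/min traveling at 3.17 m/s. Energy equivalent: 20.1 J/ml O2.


Power per kg = VO2 * 20.1 / 60
Power per kg = 14.4 * 20.1 / 60 = 4.8240 W/kg
Cost = power_per_kg / speed
Cost = 4.8240 / 3.17
Cost = 1.5218


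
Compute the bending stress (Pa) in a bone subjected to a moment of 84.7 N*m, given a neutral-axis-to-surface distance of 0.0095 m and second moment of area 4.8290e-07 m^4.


sigma = M * c / I
sigma = 84.7 * 0.0095 / 4.8290e-07
M * c = 0.8046
sigma = 1.6663e+06


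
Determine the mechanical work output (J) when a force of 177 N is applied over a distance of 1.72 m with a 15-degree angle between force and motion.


W = F * d * cos(theta)
theta = 15 deg = 0.2618 rad
cos(theta) = 0.9659
W = 177 * 1.72 * 0.9659
W = 294.0665


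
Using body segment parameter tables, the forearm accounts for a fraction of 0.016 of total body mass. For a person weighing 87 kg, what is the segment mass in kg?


m_segment = body_mass * fraction
m_segment = 87 * 0.016
m_segment = 1.3920


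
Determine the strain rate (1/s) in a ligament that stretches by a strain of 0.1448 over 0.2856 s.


strain_rate = delta_strain / delta_t
strain_rate = 0.1448 / 0.2856
strain_rate = 0.5070


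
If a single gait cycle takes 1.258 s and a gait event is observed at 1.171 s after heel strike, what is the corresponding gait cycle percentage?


pct = (event_time / cycle_time) * 100
pct = (1.171 / 1.258) * 100
ratio = 0.9308
pct = 93.0843


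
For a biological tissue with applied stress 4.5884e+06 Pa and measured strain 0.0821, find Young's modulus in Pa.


E = stress / strain
E = 4.5884e+06 / 0.0821
E = 5.5888e+07


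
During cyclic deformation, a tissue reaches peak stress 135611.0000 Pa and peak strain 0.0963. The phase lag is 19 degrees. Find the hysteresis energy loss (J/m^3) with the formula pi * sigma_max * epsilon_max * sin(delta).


E_loss = pi * sigma_max * epsilon_max * sin(delta)
delta = 19 deg = 0.3316 rad
sin(delta) = 0.3256
E_loss = pi * 135611.0000 * 0.0963 * 0.3256
E_loss = 13357.1252


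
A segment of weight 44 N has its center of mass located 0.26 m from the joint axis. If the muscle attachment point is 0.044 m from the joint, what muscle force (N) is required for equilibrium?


F_muscle = W * d_load / d_muscle
F_muscle = 44 * 0.26 / 0.044
Numerator = 11.4400
F_muscle = 260.0000


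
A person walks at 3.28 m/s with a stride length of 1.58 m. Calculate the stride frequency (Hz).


f = v / stride_length
f = 3.28 / 1.58
f = 2.0759


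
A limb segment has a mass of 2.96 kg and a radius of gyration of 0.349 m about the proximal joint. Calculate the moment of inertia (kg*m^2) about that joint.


I = m * k^2
I = 2.96 * 0.349^2
k^2 = 0.1218
I = 0.3605


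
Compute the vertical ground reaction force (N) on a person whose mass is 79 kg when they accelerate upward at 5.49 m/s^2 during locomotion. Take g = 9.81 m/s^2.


GRF = m * (g + a)
GRF = 79 * (9.81 + 5.49)
GRF = 79 * 15.3000
GRF = 1208.7000


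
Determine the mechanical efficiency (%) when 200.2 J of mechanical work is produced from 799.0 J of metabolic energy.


eta = (W_mech / E_meta) * 100
eta = (200.2 / 799.0) * 100
ratio = 0.2506
eta = 25.0563


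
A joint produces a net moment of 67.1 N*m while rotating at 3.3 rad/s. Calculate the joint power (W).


P = M * omega
P = 67.1 * 3.3
P = 221.4300


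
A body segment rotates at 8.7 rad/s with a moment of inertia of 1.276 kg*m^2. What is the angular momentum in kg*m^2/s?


L = I * omega
L = 1.276 * 8.7
L = 11.1012


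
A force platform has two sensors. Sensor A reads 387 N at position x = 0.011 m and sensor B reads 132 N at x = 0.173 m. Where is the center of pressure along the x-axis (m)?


COP_x = (F1*x1 + F2*x2) / (F1 + F2)
COP_x = (387*0.011 + 132*0.173) / (387 + 132)
Numerator = 27.0930
Denominator = 519
COP_x = 0.0522


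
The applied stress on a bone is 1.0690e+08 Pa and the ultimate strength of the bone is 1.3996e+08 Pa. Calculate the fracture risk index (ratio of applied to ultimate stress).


FRI = applied / ultimate
FRI = 1.0690e+08 / 1.3996e+08
FRI = 0.7638


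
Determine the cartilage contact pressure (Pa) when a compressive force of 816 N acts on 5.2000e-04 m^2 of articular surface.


P = F / A
P = 816 / 5.2000e-04
P = 1.5692e+06


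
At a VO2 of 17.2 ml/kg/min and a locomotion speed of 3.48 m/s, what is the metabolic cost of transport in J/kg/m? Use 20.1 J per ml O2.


Power per kg = VO2 * 20.1 / 60
Power per kg = 17.2 * 20.1 / 60 = 5.7620 W/kg
Cost = power_per_kg / speed
Cost = 5.7620 / 3.48
Cost = 1.6557


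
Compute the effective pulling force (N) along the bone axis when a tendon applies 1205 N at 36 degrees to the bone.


F_eff = F_tendon * cos(theta)
theta = 36 deg = 0.6283 rad
cos(theta) = 0.8090
F_eff = 1205 * 0.8090
F_eff = 974.8655


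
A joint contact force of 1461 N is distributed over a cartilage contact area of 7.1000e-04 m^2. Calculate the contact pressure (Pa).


P = F / A
P = 1461 / 7.1000e-04
P = 2.0577e+06


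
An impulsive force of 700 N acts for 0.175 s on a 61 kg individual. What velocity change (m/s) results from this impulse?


J = F * dt = 700 * 0.175 = 122.5000 N*s
delta_v = J / m
delta_v = 122.5000 / 61
delta_v = 2.0082


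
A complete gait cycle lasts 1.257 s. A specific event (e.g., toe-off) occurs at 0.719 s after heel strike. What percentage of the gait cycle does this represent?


pct = (event_time / cycle_time) * 100
pct = (0.719 / 1.257) * 100
ratio = 0.5720
pct = 57.1997


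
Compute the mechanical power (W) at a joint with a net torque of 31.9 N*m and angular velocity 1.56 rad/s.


P = M * omega
P = 31.9 * 1.56
P = 49.7640


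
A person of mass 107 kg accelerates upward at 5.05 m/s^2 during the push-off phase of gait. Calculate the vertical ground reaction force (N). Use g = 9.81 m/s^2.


GRF = m * (g + a)
GRF = 107 * (9.81 + 5.05)
GRF = 107 * 14.8600
GRF = 1590.0200


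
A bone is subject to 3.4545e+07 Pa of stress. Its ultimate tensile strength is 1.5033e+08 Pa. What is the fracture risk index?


FRI = applied / ultimate
FRI = 3.4545e+07 / 1.5033e+08
FRI = 0.2298


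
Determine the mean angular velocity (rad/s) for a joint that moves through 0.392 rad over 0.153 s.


omega = delta_theta / delta_t
omega = 0.392 / 0.153
omega = 2.5621


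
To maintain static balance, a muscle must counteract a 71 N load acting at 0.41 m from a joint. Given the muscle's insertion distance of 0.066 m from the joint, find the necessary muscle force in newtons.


F_muscle = W * d_load / d_muscle
F_muscle = 71 * 0.41 / 0.066
Numerator = 29.1100
F_muscle = 441.0606


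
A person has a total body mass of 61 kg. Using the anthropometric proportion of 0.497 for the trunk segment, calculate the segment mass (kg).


m_segment = body_mass * fraction
m_segment = 61 * 0.497
m_segment = 30.3170


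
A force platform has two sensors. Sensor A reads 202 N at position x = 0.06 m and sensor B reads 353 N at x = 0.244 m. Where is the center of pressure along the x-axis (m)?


COP_x = (F1*x1 + F2*x2) / (F1 + F2)
COP_x = (202*0.06 + 353*0.244) / (202 + 353)
Numerator = 98.2520
Denominator = 555
COP_x = 0.1770


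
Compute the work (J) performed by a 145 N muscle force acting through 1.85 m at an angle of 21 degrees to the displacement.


W = F * d * cos(theta)
theta = 21 deg = 0.3665 rad
cos(theta) = 0.9336
W = 145 * 1.85 * 0.9336
W = 250.4329


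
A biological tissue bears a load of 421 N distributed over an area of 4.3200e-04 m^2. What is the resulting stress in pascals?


stress = F / A
stress = 421 / 4.3200e-04
stress = 974537.0370


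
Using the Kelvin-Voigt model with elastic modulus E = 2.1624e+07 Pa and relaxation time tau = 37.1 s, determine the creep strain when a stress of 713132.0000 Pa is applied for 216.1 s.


epsilon(t) = (sigma/E) * (1 - exp(-t/tau))
sigma/E = 713132.0000 / 2.1624e+07 = 0.0330
exp(-t/tau) = exp(-216.1 / 37.1) = 0.0030
epsilon = 0.0330 * (1 - 0.0030)
epsilon = 0.0329


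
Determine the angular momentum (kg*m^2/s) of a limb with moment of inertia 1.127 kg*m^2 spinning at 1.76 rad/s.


L = I * omega
L = 1.127 * 1.76
L = 1.9835


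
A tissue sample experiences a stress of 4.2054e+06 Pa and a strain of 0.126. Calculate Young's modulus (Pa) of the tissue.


E = stress / strain
E = 4.2054e+06 / 0.126
E = 3.3376e+07


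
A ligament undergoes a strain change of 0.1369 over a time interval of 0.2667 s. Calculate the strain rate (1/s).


strain_rate = delta_strain / delta_t
strain_rate = 0.1369 / 0.2667
strain_rate = 0.5133


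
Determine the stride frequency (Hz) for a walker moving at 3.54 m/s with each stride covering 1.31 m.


f = v / stride_length
f = 3.54 / 1.31
f = 2.7023


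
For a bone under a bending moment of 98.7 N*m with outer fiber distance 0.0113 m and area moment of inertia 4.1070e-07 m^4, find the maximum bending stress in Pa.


sigma = M * c / I
sigma = 98.7 * 0.0113 / 4.1070e-07
M * c = 1.1153
sigma = 2.7156e+06


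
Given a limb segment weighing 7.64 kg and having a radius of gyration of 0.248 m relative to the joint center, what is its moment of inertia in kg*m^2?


I = m * k^2
I = 7.64 * 0.248^2
k^2 = 0.0615
I = 0.4699


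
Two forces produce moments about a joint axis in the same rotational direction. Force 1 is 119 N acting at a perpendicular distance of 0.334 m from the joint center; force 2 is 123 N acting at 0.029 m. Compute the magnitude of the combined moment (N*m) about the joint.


M = F1 * d1 + F2 * d2
M = 119 * 0.334 + 123 * 0.029
M = 39.7460 + 3.5670
M = 43.3130


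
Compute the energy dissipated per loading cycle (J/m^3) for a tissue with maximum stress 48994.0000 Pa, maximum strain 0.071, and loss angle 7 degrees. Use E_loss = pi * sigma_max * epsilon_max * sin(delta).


E_loss = pi * sigma_max * epsilon_max * sin(delta)
delta = 7 deg = 0.1222 rad
sin(delta) = 0.1219
E_loss = pi * 48994.0000 * 0.071 * 0.1219
E_loss = 1331.8202


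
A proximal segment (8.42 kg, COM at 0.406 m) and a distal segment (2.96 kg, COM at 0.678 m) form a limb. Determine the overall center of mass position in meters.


COM = (m1*x1 + m2*x2) / (m1 + m2)
COM = (8.42*0.406 + 2.96*0.678) / (8.42 + 2.96)
Numerator = 5.4254
Denominator = 11.3800
COM = 0.4767


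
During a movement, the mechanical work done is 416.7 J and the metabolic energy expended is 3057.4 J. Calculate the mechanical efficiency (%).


eta = (W_mech / E_meta) * 100
eta = (416.7 / 3057.4) * 100
ratio = 0.1363
eta = 13.6292


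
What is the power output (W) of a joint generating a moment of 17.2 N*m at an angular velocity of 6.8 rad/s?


P = M * omega
P = 17.2 * 6.8
P = 116.9600


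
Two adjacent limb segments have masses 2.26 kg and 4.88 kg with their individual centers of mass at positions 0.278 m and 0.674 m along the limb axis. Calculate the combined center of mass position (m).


COM = (m1*x1 + m2*x2) / (m1 + m2)
COM = (2.26*0.278 + 4.88*0.674) / (2.26 + 4.88)
Numerator = 3.9174
Denominator = 7.1400
COM = 0.5487


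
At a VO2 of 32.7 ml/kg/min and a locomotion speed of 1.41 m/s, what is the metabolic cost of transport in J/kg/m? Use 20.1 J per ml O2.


Power per kg = VO2 * 20.1 / 60
Power per kg = 32.7 * 20.1 / 60 = 10.9545 W/kg
Cost = power_per_kg / speed
Cost = 10.9545 / 1.41
Cost = 7.7691


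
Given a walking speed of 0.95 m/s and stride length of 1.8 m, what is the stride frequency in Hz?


f = v / stride_length
f = 0.95 / 1.8
f = 0.5278


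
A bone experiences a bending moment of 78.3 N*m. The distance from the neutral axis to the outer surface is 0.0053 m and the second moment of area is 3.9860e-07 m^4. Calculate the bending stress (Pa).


sigma = M * c / I
sigma = 78.3 * 0.0053 / 3.9860e-07
M * c = 0.4150
sigma = 1.0411e+06


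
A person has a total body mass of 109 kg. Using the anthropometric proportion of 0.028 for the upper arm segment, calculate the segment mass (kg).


m_segment = body_mass * fraction
m_segment = 109 * 0.028
m_segment = 3.0520


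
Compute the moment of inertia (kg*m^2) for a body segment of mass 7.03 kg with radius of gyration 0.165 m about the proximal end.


I = m * k^2
I = 7.03 * 0.165^2
k^2 = 0.0272
I = 0.1914


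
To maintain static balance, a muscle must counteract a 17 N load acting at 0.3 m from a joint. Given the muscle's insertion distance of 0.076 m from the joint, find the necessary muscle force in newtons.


F_muscle = W * d_load / d_muscle
F_muscle = 17 * 0.3 / 0.076
Numerator = 5.1000
F_muscle = 67.1053


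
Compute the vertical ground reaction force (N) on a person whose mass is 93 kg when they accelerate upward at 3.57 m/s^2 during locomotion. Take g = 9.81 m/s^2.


GRF = m * (g + a)
GRF = 93 * (9.81 + 3.57)
GRF = 93 * 13.3800
GRF = 1244.3400


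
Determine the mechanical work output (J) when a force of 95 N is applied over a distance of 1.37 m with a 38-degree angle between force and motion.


W = F * d * cos(theta)
theta = 38 deg = 0.6632 rad
cos(theta) = 0.7880
W = 95 * 1.37 * 0.7880
W = 102.5596


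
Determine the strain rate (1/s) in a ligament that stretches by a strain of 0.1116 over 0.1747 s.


strain_rate = delta_strain / delta_t
strain_rate = 0.1116 / 0.1747
strain_rate = 0.6388


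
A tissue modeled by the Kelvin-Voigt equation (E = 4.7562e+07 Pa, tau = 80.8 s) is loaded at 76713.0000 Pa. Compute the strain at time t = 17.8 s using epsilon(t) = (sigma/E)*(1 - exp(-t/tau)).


epsilon(t) = (sigma/E) * (1 - exp(-t/tau))
sigma/E = 76713.0000 / 4.7562e+07 = 0.0016
exp(-t/tau) = exp(-17.8 / 80.8) = 0.8023
epsilon = 0.0016 * (1 - 0.8023)
epsilon = 3.1890e-04


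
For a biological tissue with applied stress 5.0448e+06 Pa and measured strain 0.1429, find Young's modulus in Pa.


E = stress / strain
E = 5.0448e+06 / 0.1429
E = 3.5303e+07


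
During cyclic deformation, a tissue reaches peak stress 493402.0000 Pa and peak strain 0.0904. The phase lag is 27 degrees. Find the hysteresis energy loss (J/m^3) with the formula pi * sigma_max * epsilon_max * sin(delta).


E_loss = pi * sigma_max * epsilon_max * sin(delta)
delta = 27 deg = 0.4712 rad
sin(delta) = 0.4540
E_loss = pi * 493402.0000 * 0.0904 * 0.4540
E_loss = 63615.9436


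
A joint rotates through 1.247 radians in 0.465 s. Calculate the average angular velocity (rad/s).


omega = delta_theta / delta_t
omega = 1.247 / 0.465
omega = 2.6817


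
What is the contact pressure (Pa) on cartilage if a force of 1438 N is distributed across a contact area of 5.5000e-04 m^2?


P = F / A
P = 1438 / 5.5000e-04
P = 2.6145e+06


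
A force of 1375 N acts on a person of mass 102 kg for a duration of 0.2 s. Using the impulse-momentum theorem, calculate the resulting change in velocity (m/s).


J = F * dt = 1375 * 0.2 = 275.0000 N*s
delta_v = J / m
delta_v = 275.0000 / 102
delta_v = 2.6961


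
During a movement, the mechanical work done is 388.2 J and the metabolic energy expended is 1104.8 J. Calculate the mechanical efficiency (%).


eta = (W_mech / E_meta) * 100
eta = (388.2 / 1104.8) * 100
ratio = 0.3514
eta = 35.1376


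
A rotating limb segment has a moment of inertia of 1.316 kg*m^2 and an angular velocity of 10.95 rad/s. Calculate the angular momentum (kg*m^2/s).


L = I * omega
L = 1.316 * 10.95
L = 14.4102


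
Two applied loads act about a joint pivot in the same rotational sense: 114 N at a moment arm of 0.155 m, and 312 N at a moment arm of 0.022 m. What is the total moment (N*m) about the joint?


M = F1 * d1 + F2 * d2
M = 114 * 0.155 + 312 * 0.022
M = 17.6700 + 6.8640
M = 24.5340


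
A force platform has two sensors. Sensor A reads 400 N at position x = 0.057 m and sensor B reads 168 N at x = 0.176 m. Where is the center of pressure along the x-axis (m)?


COP_x = (F1*x1 + F2*x2) / (F1 + F2)
COP_x = (400*0.057 + 168*0.176) / (400 + 168)
Numerator = 52.3680
Denominator = 568
COP_x = 0.0922


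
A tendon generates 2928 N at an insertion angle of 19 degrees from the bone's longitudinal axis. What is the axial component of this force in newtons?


F_eff = F_tendon * cos(theta)
theta = 19 deg = 0.3316 rad
cos(theta) = 0.9455
F_eff = 2928 * 0.9455
F_eff = 2768.4784


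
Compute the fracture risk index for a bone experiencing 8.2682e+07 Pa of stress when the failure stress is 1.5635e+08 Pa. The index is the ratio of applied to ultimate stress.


FRI = applied / ultimate
FRI = 8.2682e+07 / 1.5635e+08
FRI = 0.5288


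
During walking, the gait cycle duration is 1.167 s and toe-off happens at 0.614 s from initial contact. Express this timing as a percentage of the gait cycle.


pct = (event_time / cycle_time) * 100
pct = (0.614 / 1.167) * 100
ratio = 0.5261
pct = 52.6135


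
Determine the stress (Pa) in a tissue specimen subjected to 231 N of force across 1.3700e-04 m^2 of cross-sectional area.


stress = F / A
stress = 231 / 1.3700e-04
stress = 1.6861e+06


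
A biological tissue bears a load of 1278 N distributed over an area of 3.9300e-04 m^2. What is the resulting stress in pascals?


stress = F / A
stress = 1278 / 3.9300e-04
stress = 3.2519e+06


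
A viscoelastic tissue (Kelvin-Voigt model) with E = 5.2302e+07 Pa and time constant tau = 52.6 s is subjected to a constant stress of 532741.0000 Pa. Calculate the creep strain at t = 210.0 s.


epsilon(t) = (sigma/E) * (1 - exp(-t/tau))
sigma/E = 532741.0000 / 5.2302e+07 = 0.0102
exp(-t/tau) = exp(-210.0 / 52.6) = 0.0185
epsilon = 0.0102 * (1 - 0.0185)
epsilon = 0.0100


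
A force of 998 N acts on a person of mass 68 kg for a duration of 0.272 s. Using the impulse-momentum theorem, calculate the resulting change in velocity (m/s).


J = F * dt = 998 * 0.272 = 271.4560 N*s
delta_v = J / m
delta_v = 271.4560 / 68
delta_v = 3.9920


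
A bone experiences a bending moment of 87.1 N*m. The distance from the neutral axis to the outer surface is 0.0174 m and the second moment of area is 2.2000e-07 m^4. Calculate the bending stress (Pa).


sigma = M * c / I
sigma = 87.1 * 0.0174 / 2.2000e-07
M * c = 1.5155
sigma = 6.8888e+06


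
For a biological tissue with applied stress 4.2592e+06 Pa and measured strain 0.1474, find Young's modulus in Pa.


E = stress / strain
E = 4.2592e+06 / 0.1474
E = 2.8896e+07


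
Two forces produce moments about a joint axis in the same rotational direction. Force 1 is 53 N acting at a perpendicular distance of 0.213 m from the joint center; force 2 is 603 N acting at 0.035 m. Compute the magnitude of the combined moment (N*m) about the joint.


M = F1 * d1 + F2 * d2
M = 53 * 0.213 + 603 * 0.035
M = 11.2890 + 21.1050
M = 32.3940


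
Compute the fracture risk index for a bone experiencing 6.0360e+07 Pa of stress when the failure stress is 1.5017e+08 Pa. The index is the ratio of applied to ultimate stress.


FRI = applied / ultimate
FRI = 6.0360e+07 / 1.5017e+08
FRI = 0.4019


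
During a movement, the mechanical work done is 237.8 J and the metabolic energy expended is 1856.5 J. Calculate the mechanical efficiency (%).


eta = (W_mech / E_meta) * 100
eta = (237.8 / 1856.5) * 100
ratio = 0.1281
eta = 12.8090


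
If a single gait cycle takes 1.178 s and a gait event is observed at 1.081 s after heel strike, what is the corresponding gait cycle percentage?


pct = (event_time / cycle_time) * 100
pct = (1.081 / 1.178) * 100
ratio = 0.9177
pct = 91.7657


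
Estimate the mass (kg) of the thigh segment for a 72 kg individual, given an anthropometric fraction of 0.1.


m_segment = body_mass * fraction
m_segment = 72 * 0.1
m_segment = 7.2000


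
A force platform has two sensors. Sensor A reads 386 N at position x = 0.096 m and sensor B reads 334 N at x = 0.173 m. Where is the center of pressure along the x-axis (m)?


COP_x = (F1*x1 + F2*x2) / (F1 + F2)
COP_x = (386*0.096 + 334*0.173) / (386 + 334)
Numerator = 94.8380
Denominator = 720
COP_x = 0.1317


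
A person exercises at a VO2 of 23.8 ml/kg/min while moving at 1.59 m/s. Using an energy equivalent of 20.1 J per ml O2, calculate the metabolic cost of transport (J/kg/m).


Power per kg = VO2 * 20.1 / 60
Power per kg = 23.8 * 20.1 / 60 = 7.9730 W/kg
Cost = power_per_kg / speed
Cost = 7.9730 / 1.59
Cost = 5.0145


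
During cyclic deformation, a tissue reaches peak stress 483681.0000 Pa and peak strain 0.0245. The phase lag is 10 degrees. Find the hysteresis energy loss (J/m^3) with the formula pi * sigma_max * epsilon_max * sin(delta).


E_loss = pi * sigma_max * epsilon_max * sin(delta)
delta = 10 deg = 0.1745 rad
sin(delta) = 0.1736
E_loss = pi * 483681.0000 * 0.0245 * 0.1736
E_loss = 6464.6529


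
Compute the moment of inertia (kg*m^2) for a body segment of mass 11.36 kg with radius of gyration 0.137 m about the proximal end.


I = m * k^2
I = 11.36 * 0.137^2
k^2 = 0.0188
I = 0.2132


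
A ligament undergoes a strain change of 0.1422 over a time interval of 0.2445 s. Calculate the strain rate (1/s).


strain_rate = delta_strain / delta_t
strain_rate = 0.1422 / 0.2445
strain_rate = 0.5816


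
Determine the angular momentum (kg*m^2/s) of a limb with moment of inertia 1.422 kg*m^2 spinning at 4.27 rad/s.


L = I * omega
L = 1.422 * 4.27
L = 6.0719


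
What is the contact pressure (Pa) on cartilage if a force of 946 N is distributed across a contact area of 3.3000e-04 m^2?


P = F / A
P = 946 / 3.3000e-04
P = 2.8667e+06


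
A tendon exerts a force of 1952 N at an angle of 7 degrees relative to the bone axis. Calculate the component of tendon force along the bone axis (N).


F_eff = F_tendon * cos(theta)
theta = 7 deg = 0.1222 rad
cos(theta) = 0.9925
F_eff = 1952 * 0.9925
F_eff = 1937.4501


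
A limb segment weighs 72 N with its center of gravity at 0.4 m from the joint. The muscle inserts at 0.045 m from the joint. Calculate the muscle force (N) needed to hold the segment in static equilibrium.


F_muscle = W * d_load / d_muscle
F_muscle = 72 * 0.4 / 0.045
Numerator = 28.8000
F_muscle = 640.0000


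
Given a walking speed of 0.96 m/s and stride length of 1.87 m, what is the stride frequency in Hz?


f = v / stride_length
f = 0.96 / 1.87
f = 0.5134


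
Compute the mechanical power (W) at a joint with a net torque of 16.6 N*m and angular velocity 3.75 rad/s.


P = M * omega
P = 16.6 * 3.75
P = 62.2500


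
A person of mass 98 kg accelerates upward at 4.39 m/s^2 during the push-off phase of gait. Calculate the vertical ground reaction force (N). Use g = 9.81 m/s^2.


GRF = m * (g + a)
GRF = 98 * (9.81 + 4.39)
GRF = 98 * 14.2000
GRF = 1391.6000


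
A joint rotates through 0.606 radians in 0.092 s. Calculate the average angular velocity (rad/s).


omega = delta_theta / delta_t
omega = 0.606 / 0.092
omega = 6.5870


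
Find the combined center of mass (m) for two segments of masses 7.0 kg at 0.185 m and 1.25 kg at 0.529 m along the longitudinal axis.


COM = (m1*x1 + m2*x2) / (m1 + m2)
COM = (7.0*0.185 + 1.25*0.529) / (7.0 + 1.25)
Numerator = 1.9562
Denominator = 8.2500
COM = 0.2371


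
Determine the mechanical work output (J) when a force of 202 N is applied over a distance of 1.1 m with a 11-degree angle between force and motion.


W = F * d * cos(theta)
theta = 11 deg = 0.1920 rad
cos(theta) = 0.9816
W = 202 * 1.1 * 0.9816
W = 218.1176


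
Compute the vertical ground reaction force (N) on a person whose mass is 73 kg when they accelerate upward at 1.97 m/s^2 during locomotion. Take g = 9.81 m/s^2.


GRF = m * (g + a)
GRF = 73 * (9.81 + 1.97)
GRF = 73 * 11.7800
GRF = 859.9400


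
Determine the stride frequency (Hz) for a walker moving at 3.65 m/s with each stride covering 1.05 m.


f = v / stride_length
f = 3.65 / 1.05
f = 3.4762


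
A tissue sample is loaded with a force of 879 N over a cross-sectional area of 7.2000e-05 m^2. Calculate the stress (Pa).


stress = F / A
stress = 879 / 7.2000e-05
stress = 1.2208e+07


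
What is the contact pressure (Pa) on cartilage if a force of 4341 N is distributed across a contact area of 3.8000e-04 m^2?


P = F / A
P = 4341 / 3.8000e-04
P = 1.1424e+07


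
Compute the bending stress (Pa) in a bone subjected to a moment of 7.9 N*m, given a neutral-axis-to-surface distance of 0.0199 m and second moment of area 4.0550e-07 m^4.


sigma = M * c / I
sigma = 7.9 * 0.0199 / 4.0550e-07
M * c = 0.1572
sigma = 387694.2047


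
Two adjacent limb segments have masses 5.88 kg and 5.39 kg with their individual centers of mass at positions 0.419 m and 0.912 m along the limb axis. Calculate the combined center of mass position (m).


COM = (m1*x1 + m2*x2) / (m1 + m2)
COM = (5.88*0.419 + 5.39*0.912) / (5.88 + 5.39)
Numerator = 7.3794
Denominator = 11.2700
COM = 0.6548


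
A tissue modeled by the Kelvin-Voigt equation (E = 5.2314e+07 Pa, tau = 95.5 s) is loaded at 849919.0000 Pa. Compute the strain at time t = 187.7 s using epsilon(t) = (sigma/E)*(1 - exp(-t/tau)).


epsilon(t) = (sigma/E) * (1 - exp(-t/tau))
sigma/E = 849919.0000 / 5.2314e+07 = 0.0162
exp(-t/tau) = exp(-187.7 / 95.5) = 0.1401
epsilon = 0.0162 * (1 - 0.1401)
epsilon = 0.0140


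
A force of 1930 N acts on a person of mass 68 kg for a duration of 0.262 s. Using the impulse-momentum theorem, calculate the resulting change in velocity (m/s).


J = F * dt = 1930 * 0.262 = 505.6600 N*s
delta_v = J / m
delta_v = 505.6600 / 68
delta_v = 7.4362


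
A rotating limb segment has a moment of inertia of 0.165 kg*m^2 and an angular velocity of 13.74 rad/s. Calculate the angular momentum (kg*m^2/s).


L = I * omega
L = 0.165 * 13.74
L = 2.2671


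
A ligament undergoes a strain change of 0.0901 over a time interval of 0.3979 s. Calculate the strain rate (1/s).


strain_rate = delta_strain / delta_t
strain_rate = 0.0901 / 0.3979
strain_rate = 0.2264


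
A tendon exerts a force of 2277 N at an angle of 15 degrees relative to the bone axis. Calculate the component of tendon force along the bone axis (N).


F_eff = F_tendon * cos(theta)
theta = 15 deg = 0.2618 rad
cos(theta) = 0.9659
F_eff = 2277 * 0.9659
F_eff = 2199.4131


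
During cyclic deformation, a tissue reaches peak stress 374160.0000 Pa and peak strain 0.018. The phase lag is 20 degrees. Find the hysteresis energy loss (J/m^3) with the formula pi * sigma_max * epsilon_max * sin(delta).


E_loss = pi * sigma_max * epsilon_max * sin(delta)
delta = 20 deg = 0.3491 rad
sin(delta) = 0.3420
E_loss = pi * 374160.0000 * 0.018 * 0.3420
E_loss = 7236.5475


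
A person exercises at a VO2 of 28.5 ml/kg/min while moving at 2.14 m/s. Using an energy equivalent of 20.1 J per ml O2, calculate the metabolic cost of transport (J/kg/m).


Power per kg = VO2 * 20.1 / 60
Power per kg = 28.5 * 20.1 / 60 = 9.5475 W/kg
Cost = power_per_kg / speed
Cost = 9.5475 / 2.14
Cost = 4.4614


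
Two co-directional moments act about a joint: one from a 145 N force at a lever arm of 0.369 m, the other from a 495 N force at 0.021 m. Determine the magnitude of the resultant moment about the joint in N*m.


M = F1 * d1 + F2 * d2
M = 145 * 0.369 + 495 * 0.021
M = 53.5050 + 10.3950
M = 63.9000


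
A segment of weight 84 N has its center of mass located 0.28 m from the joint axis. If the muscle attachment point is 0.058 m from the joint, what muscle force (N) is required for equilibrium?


F_muscle = W * d_load / d_muscle
F_muscle = 84 * 0.28 / 0.058
Numerator = 23.5200
F_muscle = 405.5172


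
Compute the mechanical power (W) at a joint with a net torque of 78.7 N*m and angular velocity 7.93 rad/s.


P = M * omega
P = 78.7 * 7.93
P = 624.0910


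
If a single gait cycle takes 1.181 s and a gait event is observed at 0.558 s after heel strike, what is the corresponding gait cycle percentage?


pct = (event_time / cycle_time) * 100
pct = (0.558 / 1.181) * 100
ratio = 0.4725
pct = 47.2481


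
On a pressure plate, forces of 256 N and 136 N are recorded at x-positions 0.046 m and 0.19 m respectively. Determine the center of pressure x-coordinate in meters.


COP_x = (F1*x1 + F2*x2) / (F1 + F2)
COP_x = (256*0.046 + 136*0.19) / (256 + 136)
Numerator = 37.6160
Denominator = 392
COP_x = 0.0960


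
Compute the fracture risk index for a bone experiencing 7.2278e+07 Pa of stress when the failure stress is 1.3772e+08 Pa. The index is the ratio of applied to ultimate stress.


FRI = applied / ultimate
FRI = 7.2278e+07 / 1.3772e+08
FRI = 0.5248


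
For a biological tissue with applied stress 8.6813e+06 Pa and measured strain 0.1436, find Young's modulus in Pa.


E = stress / strain
E = 8.6813e+06 / 0.1436
E = 6.0455e+07


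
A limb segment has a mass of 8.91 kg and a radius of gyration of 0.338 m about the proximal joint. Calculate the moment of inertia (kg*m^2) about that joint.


I = m * k^2
I = 8.91 * 0.338^2
k^2 = 0.1142
I = 1.0179


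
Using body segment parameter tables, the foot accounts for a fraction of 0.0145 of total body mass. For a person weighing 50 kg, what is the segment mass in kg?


m_segment = body_mass * fraction
m_segment = 50 * 0.0145
m_segment = 0.7250


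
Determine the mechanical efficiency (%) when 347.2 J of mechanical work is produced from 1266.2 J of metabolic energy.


eta = (W_mech / E_meta) * 100
eta = (347.2 / 1266.2) * 100
ratio = 0.2742
eta = 27.4206


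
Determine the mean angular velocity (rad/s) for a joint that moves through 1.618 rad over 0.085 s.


omega = delta_theta / delta_t
omega = 1.618 / 0.085
omega = 19.0353


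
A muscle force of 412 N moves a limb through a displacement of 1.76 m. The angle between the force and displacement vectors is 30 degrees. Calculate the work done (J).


W = F * d * cos(theta)
theta = 30 deg = 0.5236 rad
cos(theta) = 0.8660
W = 412 * 1.76 * 0.8660
W = 627.9723


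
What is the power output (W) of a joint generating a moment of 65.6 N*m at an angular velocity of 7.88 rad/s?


P = M * omega
P = 65.6 * 7.88
P = 516.9280


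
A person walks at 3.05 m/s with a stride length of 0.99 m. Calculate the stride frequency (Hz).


f = v / stride_length
f = 3.05 / 0.99
f = 3.0808


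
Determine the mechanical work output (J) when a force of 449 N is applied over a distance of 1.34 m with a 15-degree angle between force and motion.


W = F * d * cos(theta)
theta = 15 deg = 0.2618 rad
cos(theta) = 0.9659
W = 449 * 1.34 * 0.9659
W = 581.1589


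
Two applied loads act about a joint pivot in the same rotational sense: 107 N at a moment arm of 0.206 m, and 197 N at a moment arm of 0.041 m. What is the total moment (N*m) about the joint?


M = F1 * d1 + F2 * d2
M = 107 * 0.206 + 197 * 0.041
M = 22.0420 + 8.0770
M = 30.1190


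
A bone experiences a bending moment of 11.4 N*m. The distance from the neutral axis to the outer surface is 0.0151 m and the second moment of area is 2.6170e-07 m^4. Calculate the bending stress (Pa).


sigma = M * c / I
sigma = 11.4 * 0.0151 / 2.6170e-07
M * c = 0.1721
sigma = 657776.0795


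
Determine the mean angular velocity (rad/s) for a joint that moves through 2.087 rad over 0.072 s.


omega = delta_theta / delta_t
omega = 2.087 / 0.072
omega = 28.9861


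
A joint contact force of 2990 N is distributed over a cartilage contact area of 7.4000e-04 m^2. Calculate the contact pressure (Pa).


P = F / A
P = 2990 / 7.4000e-04
P = 4.0405e+06


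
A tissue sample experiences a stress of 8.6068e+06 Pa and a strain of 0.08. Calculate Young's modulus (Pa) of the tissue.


E = stress / strain
E = 8.6068e+06 / 0.08
E = 1.0758e+08


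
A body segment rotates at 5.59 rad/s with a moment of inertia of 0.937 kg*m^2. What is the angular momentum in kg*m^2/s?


L = I * omega
L = 0.937 * 5.59
L = 5.2378


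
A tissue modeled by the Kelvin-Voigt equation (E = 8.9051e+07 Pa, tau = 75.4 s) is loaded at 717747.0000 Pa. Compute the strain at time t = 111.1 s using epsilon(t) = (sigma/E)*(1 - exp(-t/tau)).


epsilon(t) = (sigma/E) * (1 - exp(-t/tau))
sigma/E = 717747.0000 / 8.9051e+07 = 0.0081
exp(-t/tau) = exp(-111.1 / 75.4) = 0.2291
epsilon = 0.0081 * (1 - 0.2291)
epsilon = 0.0062


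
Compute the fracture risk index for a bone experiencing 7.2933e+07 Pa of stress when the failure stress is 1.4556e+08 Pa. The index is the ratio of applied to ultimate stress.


FRI = applied / ultimate
FRI = 7.2933e+07 / 1.4556e+08
FRI = 0.5011


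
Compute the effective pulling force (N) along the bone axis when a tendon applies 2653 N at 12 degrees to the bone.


F_eff = F_tendon * cos(theta)
theta = 12 deg = 0.2094 rad
cos(theta) = 0.9781
F_eff = 2653 * 0.9781
F_eff = 2595.0256


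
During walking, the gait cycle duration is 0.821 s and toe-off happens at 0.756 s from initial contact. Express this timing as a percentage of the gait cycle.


pct = (event_time / cycle_time) * 100
pct = (0.756 / 0.821) * 100
ratio = 0.9208
pct = 92.0828


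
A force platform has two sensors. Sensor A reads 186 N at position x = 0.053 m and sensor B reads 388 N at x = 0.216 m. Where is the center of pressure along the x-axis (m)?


COP_x = (F1*x1 + F2*x2) / (F1 + F2)
COP_x = (186*0.053 + 388*0.216) / (186 + 388)
Numerator = 93.6660
Denominator = 574
COP_x = 0.1632


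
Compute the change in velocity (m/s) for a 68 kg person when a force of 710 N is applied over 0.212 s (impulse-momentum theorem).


J = F * dt = 710 * 0.212 = 150.5200 N*s
delta_v = J / m
delta_v = 150.5200 / 68
delta_v = 2.2135


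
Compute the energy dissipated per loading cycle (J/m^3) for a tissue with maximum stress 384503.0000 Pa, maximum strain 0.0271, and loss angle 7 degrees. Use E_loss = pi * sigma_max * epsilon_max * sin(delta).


E_loss = pi * sigma_max * epsilon_max * sin(delta)
delta = 7 deg = 0.1222 rad
sin(delta) = 0.1219
E_loss = pi * 384503.0000 * 0.0271 * 0.1219
E_loss = 3989.4531


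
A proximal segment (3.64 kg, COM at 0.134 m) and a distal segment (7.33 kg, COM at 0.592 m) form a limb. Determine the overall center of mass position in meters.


COM = (m1*x1 + m2*x2) / (m1 + m2)
COM = (3.64*0.134 + 7.33*0.592) / (3.64 + 7.33)
Numerator = 4.8271
Denominator = 10.9700
COM = 0.4400


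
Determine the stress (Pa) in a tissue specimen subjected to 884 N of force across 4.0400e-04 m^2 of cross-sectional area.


stress = F / A
stress = 884 / 4.0400e-04
stress = 2.1881e+06


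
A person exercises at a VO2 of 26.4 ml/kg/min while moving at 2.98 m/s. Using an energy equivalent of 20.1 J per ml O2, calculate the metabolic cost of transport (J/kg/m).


Power per kg = VO2 * 20.1 / 60
Power per kg = 26.4 * 20.1 / 60 = 8.8440 W/kg
Cost = power_per_kg / speed
Cost = 8.8440 / 2.98
Cost = 2.9678


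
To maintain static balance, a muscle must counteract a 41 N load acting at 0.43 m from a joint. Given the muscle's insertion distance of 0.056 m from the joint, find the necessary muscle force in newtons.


F_muscle = W * d_load / d_muscle
F_muscle = 41 * 0.43 / 0.056
Numerator = 17.6300
F_muscle = 314.8214
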